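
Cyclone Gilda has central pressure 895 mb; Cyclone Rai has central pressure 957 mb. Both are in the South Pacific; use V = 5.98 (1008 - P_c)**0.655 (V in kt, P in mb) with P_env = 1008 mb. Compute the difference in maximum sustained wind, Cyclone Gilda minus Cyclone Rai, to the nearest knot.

54 kt

Cyclone Gilda: ΔP = 113; V ≈ 5.98 × 113^0.655 ≈ 132.27 kt.
Cyclone Rai: ΔP = 51; V ≈ 5.98 × 51^0.655 ≈ 78.55 kt.
Difference ≈ 132.27 − 78.55 = 53.72 → 54 kt.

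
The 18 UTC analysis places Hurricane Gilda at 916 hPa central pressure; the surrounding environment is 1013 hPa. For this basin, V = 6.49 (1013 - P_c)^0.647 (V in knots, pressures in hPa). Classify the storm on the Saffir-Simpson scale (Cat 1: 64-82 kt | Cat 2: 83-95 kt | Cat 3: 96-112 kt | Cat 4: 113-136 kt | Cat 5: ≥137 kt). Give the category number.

ΔP = 1013 − 916 = 97 hPa.
V ≈ 6.49 × 97^0.647 = 6.49 × 19.29 ≈ 125 kt.
125 kt falls in the Category 4 band.

4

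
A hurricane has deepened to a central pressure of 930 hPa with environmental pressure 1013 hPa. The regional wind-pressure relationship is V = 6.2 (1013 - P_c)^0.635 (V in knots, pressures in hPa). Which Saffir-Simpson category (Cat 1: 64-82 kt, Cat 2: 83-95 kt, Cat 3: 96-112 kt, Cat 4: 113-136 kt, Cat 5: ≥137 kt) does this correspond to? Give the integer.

ΔP = 1013 − 930 = 83 hPa.
V ≈ 6.2 × 83^0.635 = 6.2 × 16.54 ≈ 103 kt.
103 kt falls in the Category 3 band.

3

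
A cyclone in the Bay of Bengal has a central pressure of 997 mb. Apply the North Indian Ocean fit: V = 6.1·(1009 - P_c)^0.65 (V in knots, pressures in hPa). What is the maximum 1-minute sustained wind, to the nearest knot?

31 kt

ΔP = 1009 − 997 = 12 mb.
12^0.65 ≈ 5.029.
V ≈ 6.1 × 5.029 ≈ 30.7 kt.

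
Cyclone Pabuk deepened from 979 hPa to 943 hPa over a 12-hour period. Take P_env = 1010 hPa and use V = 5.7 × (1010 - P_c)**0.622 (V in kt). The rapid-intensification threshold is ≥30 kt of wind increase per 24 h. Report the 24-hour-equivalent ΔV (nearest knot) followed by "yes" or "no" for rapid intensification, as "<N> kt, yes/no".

59 kt, yes

V₁: ΔP = 31, V ≈ 5.7 × 31^0.622 ≈ 48.25 kt.
V₂: ΔP = 67, V ≈ 5.7 × 67^0.622 ≈ 77.93 kt.
ΔV over 12 h = 29.68 kt → 24 h equivalent = 29.68 × 24/12 ≈ 59.36 kt.
59 kt ≥ 30 kt ⇒ rapid intensification.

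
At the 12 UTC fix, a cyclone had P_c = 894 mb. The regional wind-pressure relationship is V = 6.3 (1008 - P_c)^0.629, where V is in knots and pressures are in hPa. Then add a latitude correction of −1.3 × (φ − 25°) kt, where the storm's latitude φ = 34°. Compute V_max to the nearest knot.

ΔP = 1008 − 894 = 114 mb.
114^0.629 ≈ 19.669.
V ≈ 6.3 × 19.669 ≈ 123.9 kt.
Latitude correction: −1.3 × (34 − 25) = -11.7 kt.
Corrected V ≈ 112.2 kt → 112 kt.

112 kt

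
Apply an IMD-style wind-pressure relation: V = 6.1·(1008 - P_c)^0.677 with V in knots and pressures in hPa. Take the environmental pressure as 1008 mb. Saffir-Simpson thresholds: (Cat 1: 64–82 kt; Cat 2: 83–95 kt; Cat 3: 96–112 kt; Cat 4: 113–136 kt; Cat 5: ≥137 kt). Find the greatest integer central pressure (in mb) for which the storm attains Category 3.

949 mb

Category 3 begins at V = 96 kt.
Required ΔP = (96/6.1)^(1/0.677) = 15.738^1.477 ≈ 58.61 mb.
P_c ≤ 1008 − 58.61 = 949.39, so the highest integer P_c is 949 mb.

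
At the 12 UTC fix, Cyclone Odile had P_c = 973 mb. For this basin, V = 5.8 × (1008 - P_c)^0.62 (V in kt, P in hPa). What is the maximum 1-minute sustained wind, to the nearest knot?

53 kt

ΔP = 1008 − 973 = 35 mb.
35^0.62 ≈ 9.064.
V ≈ 5.8 × 9.064 ≈ 52.6 kt.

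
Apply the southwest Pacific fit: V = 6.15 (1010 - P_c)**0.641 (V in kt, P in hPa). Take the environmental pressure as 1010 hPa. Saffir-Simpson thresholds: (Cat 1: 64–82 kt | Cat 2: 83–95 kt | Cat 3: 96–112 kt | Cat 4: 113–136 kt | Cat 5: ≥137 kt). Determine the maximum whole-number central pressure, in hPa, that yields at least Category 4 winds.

Category 4 begins at V = 113 kt.
Required ΔP = (113/6.15)^(1/0.641) = 18.374^1.560 ≈ 93.81 hPa.
P_c ≤ 1010 − 93.81 = 916.19, so the highest integer P_c is 916 hPa.

916 hPa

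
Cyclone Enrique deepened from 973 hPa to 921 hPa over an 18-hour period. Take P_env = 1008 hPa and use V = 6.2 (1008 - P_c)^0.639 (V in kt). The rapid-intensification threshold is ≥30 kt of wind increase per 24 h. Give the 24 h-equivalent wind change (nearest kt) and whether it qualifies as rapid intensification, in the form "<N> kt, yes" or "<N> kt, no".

V₁: ΔP = 35, V ≈ 6.2 × 35^0.639 ≈ 60.12 kt.
V₂: ΔP = 87, V ≈ 6.2 × 87^0.639 ≈ 107.58 kt.
ΔV over 18 h = 47.46 kt → 24 h equivalent = 47.46 × 24/18 ≈ 63.28 kt.
63 kt ≥ 30 kt ⇒ rapid intensification.

63 kt, yes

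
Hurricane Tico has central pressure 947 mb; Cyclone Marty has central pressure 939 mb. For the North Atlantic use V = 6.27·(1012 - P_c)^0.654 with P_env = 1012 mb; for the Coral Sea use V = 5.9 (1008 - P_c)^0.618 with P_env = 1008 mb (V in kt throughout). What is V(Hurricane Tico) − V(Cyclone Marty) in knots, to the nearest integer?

15 kt

Hurricane Tico: ΔP = 65; V ≈ 6.27 × 65^0.654 ≈ 96.14 kt.
Cyclone Marty: ΔP = 69; V ≈ 5.9 × 69^0.618 ≈ 80.77 kt.
Difference ≈ 96.14 − 80.77 = 15.37 → 15 kt.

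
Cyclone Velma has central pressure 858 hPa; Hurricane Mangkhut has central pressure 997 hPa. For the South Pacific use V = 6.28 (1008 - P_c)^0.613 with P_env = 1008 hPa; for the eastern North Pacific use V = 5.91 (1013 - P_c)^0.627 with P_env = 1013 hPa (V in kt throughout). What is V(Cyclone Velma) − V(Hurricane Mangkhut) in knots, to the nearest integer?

Cyclone Velma: ΔP = 150; V ≈ 6.28 × 150^0.613 ≈ 135.49 kt.
Hurricane Mangkhut: ΔP = 16; V ≈ 5.91 × 16^0.627 ≈ 33.62 kt.
Difference ≈ 135.49 − 33.62 = 101.87 → 102 kt.

102 kt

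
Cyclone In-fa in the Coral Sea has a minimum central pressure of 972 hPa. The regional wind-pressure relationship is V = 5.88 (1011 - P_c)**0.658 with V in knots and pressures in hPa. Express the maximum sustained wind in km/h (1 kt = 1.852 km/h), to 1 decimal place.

ΔP = 1011 − 972 = 39 hPa.
V ≈ 5.88 × 39^0.658 = 5.88 × 11.141 ≈ 65.509 kt.
65.509 × 1.852 ≈ 121.32 km/h → 121.3 km/h.

121.3 km/h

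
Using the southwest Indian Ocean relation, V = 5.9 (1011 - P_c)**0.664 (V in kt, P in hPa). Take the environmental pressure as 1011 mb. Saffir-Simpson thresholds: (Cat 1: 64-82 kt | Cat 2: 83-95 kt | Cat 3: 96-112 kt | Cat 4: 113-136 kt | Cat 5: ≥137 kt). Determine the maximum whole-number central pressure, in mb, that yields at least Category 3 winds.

Category 3 begins at V = 96 kt.
Required ΔP = (96/5.9)^(1/0.664) = 16.271^1.506 ≈ 66.75 mb.
P_c ≤ 1011 − 66.75 = 944.25, so the highest integer P_c is 944 mb.

944 mb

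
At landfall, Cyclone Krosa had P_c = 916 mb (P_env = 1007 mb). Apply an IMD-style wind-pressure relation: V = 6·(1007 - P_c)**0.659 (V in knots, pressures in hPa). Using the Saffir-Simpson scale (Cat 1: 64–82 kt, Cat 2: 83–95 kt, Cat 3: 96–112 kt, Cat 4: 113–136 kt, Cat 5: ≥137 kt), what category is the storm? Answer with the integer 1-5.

4

ΔP = 1007 − 916 = 91 mb.
V ≈ 6 × 91^0.659 = 6 × 19.54 ≈ 117 kt.
117 kt falls in the Category 4 band.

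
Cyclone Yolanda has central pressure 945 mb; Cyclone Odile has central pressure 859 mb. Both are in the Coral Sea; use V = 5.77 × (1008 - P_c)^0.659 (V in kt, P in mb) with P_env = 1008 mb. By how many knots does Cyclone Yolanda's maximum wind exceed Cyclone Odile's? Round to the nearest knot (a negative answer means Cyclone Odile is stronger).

Cyclone Yolanda: ΔP = 63; V ≈ 5.77 × 63^0.659 ≈ 88.50 kt.
Cyclone Odile: ΔP = 149; V ≈ 5.77 × 149^0.659 ≈ 156.07 kt.
Difference ≈ 88.50 − 156.07 = -67.57 → -68 kt.

-68 kt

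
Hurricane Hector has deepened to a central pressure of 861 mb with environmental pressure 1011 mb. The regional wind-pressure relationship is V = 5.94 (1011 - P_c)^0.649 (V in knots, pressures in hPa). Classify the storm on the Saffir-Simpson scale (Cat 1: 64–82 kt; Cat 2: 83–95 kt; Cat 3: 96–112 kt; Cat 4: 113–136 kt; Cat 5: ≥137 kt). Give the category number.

ΔP = 1011 − 861 = 150 mb.
V ≈ 5.94 × 150^0.649 = 5.94 × 25.84 ≈ 153 kt.
153 kt falls in the Category 5 band.

5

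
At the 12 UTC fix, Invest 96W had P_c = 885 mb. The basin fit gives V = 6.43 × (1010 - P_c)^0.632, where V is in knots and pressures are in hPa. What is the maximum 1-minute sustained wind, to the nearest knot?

ΔP = 1010 − 885 = 125 mb.
125^0.632 ≈ 21.147.
V ≈ 6.43 × 21.147 ≈ 136.0 kt.

136 kt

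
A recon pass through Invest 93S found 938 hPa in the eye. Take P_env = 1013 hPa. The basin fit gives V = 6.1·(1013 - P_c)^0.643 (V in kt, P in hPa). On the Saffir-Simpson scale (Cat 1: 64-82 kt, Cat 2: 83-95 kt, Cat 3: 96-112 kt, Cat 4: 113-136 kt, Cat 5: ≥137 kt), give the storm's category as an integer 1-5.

ΔP = 1013 − 938 = 75 hPa.
V ≈ 6.1 × 75^0.643 = 6.1 × 16.06 ≈ 98 kt.
98 kt falls in the Category 3 band.

3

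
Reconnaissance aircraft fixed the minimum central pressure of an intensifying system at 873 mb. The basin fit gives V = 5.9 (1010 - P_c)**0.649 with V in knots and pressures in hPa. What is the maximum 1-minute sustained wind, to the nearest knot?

ΔP = 1010 − 873 = 137 mb.
137^0.649 ≈ 24.363.
V ≈ 5.9 × 24.363 ≈ 143.7 kt.

144 kt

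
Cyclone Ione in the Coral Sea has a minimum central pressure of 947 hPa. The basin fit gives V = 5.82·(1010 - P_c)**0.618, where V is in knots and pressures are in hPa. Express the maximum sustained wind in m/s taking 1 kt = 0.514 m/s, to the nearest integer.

ΔP = 1010 − 947 = 63 hPa.
V ≈ 5.82 × 63^0.618 = 5.82 × 12.942 ≈ 75.321 kt.
75.321 × 0.514 ≈ 38.71 m/s → 39 m/s.

39 m/s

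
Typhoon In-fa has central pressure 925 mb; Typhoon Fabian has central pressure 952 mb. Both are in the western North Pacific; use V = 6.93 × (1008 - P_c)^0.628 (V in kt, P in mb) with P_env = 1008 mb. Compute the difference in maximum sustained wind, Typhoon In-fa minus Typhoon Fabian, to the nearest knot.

Typhoon In-fa: ΔP = 83; V ≈ 6.93 × 83^0.628 ≈ 111.15 kt.
Typhoon Fabian: ΔP = 56; V ≈ 6.93 × 56^0.628 ≈ 86.82 kt.
Difference ≈ 111.15 − 86.82 = 24.33 → 24 kt.

24 kt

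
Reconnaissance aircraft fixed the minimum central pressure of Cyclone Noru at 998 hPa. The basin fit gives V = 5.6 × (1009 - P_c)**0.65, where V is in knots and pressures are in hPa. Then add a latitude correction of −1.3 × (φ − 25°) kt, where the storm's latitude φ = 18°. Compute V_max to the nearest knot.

ΔP = 1009 − 998 = 11 hPa.
11^0.65 ≈ 4.752.
V ≈ 5.6 × 4.752 ≈ 26.6 kt.
Latitude correction: −1.3 × (18 − 25) = 9.1 kt.
Corrected V ≈ 35.7 kt → 36 kt.

36 kt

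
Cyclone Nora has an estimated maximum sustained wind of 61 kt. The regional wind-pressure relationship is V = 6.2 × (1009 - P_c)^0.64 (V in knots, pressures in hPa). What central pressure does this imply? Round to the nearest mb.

ΔP = (V / 6.2)^(1/0.64) = (61/6.2)^1.562.
61/6.2 = 9.839; 9.839^1.562 ≈ 35.60 mb.
P_c = 1009 − 35.60 = 973.40 ≈ 973 mb.

973 mb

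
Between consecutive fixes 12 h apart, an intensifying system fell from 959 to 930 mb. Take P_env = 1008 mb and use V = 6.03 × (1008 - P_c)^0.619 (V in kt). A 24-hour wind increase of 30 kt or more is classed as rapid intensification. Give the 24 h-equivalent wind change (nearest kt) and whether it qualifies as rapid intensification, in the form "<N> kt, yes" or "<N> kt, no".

V₁: ΔP = 49, V ≈ 6.03 × 49^0.619 ≈ 67.07 kt.
V₂: ΔP = 78, V ≈ 6.03 × 78^0.619 ≈ 89.44 kt.
ΔV over 12 h = 22.37 kt → 24 h equivalent = 22.37 × 24/12 ≈ 44.74 kt.
45 kt ≥ 30 kt ⇒ rapid intensification.

45 kt, yes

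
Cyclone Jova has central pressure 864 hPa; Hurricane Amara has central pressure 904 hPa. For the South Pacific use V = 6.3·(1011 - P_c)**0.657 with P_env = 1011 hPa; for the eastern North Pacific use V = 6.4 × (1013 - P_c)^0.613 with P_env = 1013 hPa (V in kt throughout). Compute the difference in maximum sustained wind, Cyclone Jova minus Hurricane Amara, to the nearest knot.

54 kt

Cyclone Jova: ΔP = 147; V ≈ 6.3 × 147^0.657 ≈ 167.21 kt.
Hurricane Amara: ΔP = 109; V ≈ 6.4 × 109^0.613 ≈ 113.53 kt.
Difference ≈ 167.21 − 113.53 = 53.68 → 54 kt.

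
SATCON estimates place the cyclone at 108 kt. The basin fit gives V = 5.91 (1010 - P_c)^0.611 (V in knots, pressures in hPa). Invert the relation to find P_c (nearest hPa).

ΔP = (V / 5.91)^(1/0.611) = (108/5.91)^1.637.
108/5.91 = 18.274; 18.274^1.637 ≈ 116.20 hPa.
P_c = 1010 − 116.20 = 893.80 ≈ 894 hPa.

894 hPa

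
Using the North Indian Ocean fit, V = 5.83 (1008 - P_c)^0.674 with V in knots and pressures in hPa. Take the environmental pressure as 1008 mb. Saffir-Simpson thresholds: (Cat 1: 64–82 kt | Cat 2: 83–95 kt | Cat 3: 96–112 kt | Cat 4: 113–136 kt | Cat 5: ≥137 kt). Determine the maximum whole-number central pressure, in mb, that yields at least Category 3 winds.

944 mb

Category 3 begins at V = 96 kt.
Required ΔP = (96/5.83)^(1/0.674) = 16.467^1.484 ≈ 63.83 mb.
P_c ≤ 1008 − 63.83 = 944.17, so the highest integer P_c is 944 mb.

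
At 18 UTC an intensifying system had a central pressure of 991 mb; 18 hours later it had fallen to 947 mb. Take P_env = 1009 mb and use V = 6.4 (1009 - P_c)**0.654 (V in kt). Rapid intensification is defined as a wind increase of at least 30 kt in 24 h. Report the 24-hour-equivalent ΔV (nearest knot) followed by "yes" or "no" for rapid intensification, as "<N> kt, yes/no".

V₁: ΔP = 18, V ≈ 6.4 × 18^0.654 ≈ 42.38 kt.
V₂: ΔP = 62, V ≈ 6.4 × 62^0.654 ≈ 95.15 kt.
ΔV over 18 h = 52.77 kt → 24 h equivalent = 52.77 × 24/18 ≈ 70.36 kt.
70 kt ≥ 30 kt ⇒ rapid intensification.

70 kt, yes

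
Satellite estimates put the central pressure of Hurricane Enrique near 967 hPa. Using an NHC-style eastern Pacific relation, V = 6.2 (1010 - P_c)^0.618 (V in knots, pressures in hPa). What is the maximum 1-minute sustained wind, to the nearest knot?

ΔP = 1010 − 967 = 43 hPa.
43^0.618 ≈ 10.221.
V ≈ 6.2 × 10.221 ≈ 63.4 kt.

63 kt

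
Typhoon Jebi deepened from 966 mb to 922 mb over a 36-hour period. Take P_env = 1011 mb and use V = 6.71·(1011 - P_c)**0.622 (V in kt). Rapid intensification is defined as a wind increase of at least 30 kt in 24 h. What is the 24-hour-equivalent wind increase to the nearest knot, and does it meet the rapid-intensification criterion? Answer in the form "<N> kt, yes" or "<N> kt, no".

25 kt, no

V₁: ΔP = 45, V ≈ 6.71 × 45^0.622 ≈ 71.62 kt.
V₂: ΔP = 89, V ≈ 6.71 × 89^0.622 ≈ 109.46 kt.
ΔV over 36 h = 37.84 kt → 24 h equivalent = 37.84 × 24/36 ≈ 25.23 kt.
25 kt < 30 kt ⇒ not rapid intensification.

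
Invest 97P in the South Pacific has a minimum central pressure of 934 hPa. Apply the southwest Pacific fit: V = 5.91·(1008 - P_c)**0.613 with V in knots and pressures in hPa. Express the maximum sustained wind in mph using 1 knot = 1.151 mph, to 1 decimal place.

95.2 mph

ΔP = 1008 − 934 = 74 hPa.
V ≈ 5.91 × 74^0.613 = 5.91 × 13.991 ≈ 82.685 kt.
82.685 × 1.151 ≈ 95.17 mph → 95.2 mph.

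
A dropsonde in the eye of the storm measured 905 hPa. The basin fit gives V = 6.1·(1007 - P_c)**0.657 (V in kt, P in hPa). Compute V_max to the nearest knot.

ΔP = 1007 − 905 = 102 hPa.
102^0.657 ≈ 20.876.
V ≈ 6.1 × 20.876 ≈ 127.3 kt.

127 kt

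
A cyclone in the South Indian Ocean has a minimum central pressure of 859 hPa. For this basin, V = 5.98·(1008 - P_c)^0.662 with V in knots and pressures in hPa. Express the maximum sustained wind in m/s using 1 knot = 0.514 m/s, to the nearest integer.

84 m/s

ΔP = 1008 − 859 = 149 hPa.
V ≈ 5.98 × 149^0.662 = 5.98 × 27.457 ≈ 164.191 kt.
164.191 × 0.514 ≈ 84.39 m/s → 84 m/s.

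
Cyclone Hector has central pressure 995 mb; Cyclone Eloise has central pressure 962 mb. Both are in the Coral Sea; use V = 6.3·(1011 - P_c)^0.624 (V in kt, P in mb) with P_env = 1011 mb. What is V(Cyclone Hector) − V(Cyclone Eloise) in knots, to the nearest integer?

Cyclone Hector: ΔP = 16; V ≈ 6.3 × 16^0.624 ≈ 35.54 kt.
Cyclone Eloise: ΔP = 49; V ≈ 6.3 × 49^0.624 ≈ 71.45 kt.
Difference ≈ 35.54 − 71.45 = -35.91 → -36 kt.

-36 kt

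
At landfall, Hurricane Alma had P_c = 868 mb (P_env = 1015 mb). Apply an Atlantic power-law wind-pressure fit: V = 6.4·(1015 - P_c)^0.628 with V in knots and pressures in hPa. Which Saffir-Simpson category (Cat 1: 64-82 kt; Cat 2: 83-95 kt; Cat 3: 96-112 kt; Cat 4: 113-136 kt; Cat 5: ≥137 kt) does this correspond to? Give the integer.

5

ΔP = 1015 − 868 = 147 mb.
V ≈ 6.4 × 147^0.628 = 6.4 × 22.97 ≈ 147 kt.
147 kt falls in the Category 5 band.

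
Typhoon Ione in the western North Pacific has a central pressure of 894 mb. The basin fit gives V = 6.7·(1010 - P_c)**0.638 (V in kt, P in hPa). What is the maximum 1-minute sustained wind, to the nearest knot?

139 kt

ΔP = 1010 − 894 = 116 mb.
116^0.638 ≈ 20.755.
V ≈ 6.7 × 20.755 ≈ 139.1 kt.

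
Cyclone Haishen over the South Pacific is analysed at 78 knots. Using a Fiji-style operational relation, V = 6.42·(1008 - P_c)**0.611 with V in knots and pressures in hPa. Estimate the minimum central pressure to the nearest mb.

ΔP = (V / 6.42)^(1/0.611) = (78/6.42)^1.637.
78/6.42 = 12.150; 12.150^1.637 ≈ 59.57 mb.
P_c = 1008 − 59.57 = 948.43 ≈ 948 mb.

948 mb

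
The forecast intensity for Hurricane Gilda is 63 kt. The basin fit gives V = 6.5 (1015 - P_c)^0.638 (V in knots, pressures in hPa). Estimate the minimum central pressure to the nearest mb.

ΔP = (V / 6.5)^(1/0.638) = (63/6.5)^1.567.
63/6.5 = 9.692; 9.692^1.567 ≈ 35.17 mb.
P_c = 1015 − 35.17 = 979.83 ≈ 980 mb.

980 mb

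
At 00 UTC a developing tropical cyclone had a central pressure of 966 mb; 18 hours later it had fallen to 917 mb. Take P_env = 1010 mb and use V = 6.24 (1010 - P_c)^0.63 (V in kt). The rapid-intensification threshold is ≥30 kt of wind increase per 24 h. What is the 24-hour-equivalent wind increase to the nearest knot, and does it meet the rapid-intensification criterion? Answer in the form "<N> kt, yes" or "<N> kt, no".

54 kt, yes

V₁: ΔP = 44, V ≈ 6.24 × 44^0.63 ≈ 67.70 kt.
V₂: ΔP = 93, V ≈ 6.24 × 93^0.63 ≈ 108.47 kt.
ΔV over 18 h = 40.77 kt → 24 h equivalent = 40.77 × 24/18 ≈ 54.36 kt.
54 kt ≥ 30 kt ⇒ rapid intensification.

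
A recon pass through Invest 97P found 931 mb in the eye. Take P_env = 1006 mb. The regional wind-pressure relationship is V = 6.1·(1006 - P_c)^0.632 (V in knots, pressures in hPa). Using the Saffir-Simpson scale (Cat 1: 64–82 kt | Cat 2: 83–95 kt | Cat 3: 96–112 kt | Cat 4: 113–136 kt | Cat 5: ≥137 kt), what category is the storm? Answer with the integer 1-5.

2

ΔP = 1006 − 931 = 75 mb.
V ≈ 6.1 × 75^0.632 = 6.1 × 15.31 ≈ 93 kt.
93 kt falls in the Category 2 band.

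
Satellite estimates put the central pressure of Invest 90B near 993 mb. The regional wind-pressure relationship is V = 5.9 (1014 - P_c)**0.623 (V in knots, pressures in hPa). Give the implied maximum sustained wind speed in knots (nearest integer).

39 kt

ΔP = 1014 − 993 = 21 mb.
21^0.623 ≈ 6.664.
V ≈ 5.9 × 6.664 ≈ 39.3 kt.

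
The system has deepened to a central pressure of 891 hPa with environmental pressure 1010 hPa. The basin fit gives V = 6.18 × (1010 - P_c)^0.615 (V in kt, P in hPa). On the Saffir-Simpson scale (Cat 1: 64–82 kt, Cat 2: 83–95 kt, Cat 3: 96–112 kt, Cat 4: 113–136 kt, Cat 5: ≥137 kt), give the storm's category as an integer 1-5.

ΔP = 1010 − 891 = 119 hPa.
V ≈ 6.18 × 119^0.615 = 6.18 × 18.90 ≈ 117 kt.
117 kt falls in the Category 4 band.

4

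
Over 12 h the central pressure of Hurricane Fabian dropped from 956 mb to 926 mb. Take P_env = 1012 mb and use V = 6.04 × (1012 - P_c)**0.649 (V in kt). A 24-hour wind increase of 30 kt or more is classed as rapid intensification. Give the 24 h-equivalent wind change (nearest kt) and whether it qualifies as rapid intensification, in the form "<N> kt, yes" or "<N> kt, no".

53 kt, yes

V₁: ΔP = 56, V ≈ 6.04 × 56^0.649 ≈ 82.34 kt.
V₂: ΔP = 86, V ≈ 6.04 × 86^0.649 ≈ 108.77 kt.
ΔV over 12 h = 26.43 kt → 24 h equivalent = 26.43 × 24/12 ≈ 52.86 kt.
53 kt ≥ 30 kt ⇒ rapid intensification.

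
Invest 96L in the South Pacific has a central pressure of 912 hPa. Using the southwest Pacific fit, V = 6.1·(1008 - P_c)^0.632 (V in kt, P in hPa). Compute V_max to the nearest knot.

109 kt

ΔP = 1008 − 912 = 96 hPa.
96^0.632 ≈ 17.898.
V ≈ 6.1 × 17.898 ≈ 109.2 kt.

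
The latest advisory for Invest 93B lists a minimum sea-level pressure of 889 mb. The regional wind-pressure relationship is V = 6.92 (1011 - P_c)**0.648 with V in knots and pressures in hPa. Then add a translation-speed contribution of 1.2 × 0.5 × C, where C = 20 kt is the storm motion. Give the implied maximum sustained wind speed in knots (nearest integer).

ΔP = 1011 − 889 = 122 mb.
122^0.648 ≈ 22.489.
V ≈ 6.92 × 22.489 ≈ 155.6 kt.
Translation term: 1.2 × 0.5 × 20 = 12 kt.
Corrected V ≈ 167.6 kt → 168 kt.

168 kt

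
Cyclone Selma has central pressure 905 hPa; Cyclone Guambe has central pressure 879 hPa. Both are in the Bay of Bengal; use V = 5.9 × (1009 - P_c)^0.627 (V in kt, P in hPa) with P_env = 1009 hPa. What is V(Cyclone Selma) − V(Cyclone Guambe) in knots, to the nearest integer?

Cyclone Selma: ΔP = 104; V ≈ 5.9 × 104^0.627 ≈ 108.53 kt.
Cyclone Guambe: ΔP = 130; V ≈ 5.9 × 130^0.627 ≈ 124.82 kt.
Difference ≈ 108.53 − 124.82 = -16.29 → -16 kt.

-16 kt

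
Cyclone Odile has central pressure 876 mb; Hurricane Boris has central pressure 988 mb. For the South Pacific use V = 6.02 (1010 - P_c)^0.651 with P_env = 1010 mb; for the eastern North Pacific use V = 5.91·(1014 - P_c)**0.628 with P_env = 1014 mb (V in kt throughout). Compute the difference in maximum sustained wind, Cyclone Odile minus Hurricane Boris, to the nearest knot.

100 kt

Cyclone Odile: ΔP = 134; V ≈ 6.02 × 134^0.651 ≈ 146.00 kt.
Hurricane Boris: ΔP = 26; V ≈ 5.91 × 26^0.628 ≈ 45.73 kt.
Difference ≈ 146.00 − 45.73 = 100.27 → 100 kt.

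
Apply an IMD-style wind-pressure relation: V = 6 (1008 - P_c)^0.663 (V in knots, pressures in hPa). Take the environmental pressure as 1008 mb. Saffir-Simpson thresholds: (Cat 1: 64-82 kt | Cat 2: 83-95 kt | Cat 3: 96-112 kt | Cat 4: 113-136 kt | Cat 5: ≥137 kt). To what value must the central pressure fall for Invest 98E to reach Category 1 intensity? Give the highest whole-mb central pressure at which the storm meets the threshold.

972 mb

Category 1 begins at V = 64 kt.
Required ΔP = (64/6)^(1/0.663) = 10.667^1.508 ≈ 35.53 mb.
P_c ≤ 1008 − 35.53 = 972.47, so the highest integer P_c is 972 mb.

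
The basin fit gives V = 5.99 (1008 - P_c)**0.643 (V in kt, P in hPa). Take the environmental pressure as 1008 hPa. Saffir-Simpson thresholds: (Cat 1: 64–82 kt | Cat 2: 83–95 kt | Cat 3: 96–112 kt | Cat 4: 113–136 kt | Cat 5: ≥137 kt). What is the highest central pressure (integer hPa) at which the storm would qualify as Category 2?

Category 2 begins at V = 83 kt.
Required ΔP = (83/5.99)^(1/0.643) = 13.856^1.555 ≈ 59.64 hPa.
P_c ≤ 1008 − 59.64 = 948.36, so the highest integer P_c is 948 hPa.

948 hPa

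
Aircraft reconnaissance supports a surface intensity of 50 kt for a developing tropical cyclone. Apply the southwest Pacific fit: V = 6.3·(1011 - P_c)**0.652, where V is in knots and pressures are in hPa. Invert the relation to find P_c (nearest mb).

ΔP = (V / 6.3)^(1/0.652) = (50/6.3)^1.534.
50/6.3 = 7.937; 7.937^1.534 ≈ 23.98 mb.
P_c = 1011 − 23.98 = 987.02 ≈ 987 mb.

987 mb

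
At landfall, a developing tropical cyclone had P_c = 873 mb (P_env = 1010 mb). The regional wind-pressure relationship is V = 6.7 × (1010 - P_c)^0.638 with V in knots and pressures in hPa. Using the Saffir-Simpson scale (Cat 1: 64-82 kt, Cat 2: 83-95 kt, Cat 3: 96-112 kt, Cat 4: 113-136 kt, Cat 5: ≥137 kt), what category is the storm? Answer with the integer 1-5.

5

ΔP = 1010 − 873 = 137 mb.
V ≈ 6.7 × 137^0.638 = 6.7 × 23.08 ≈ 155 kt.
155 kt falls in the Category 5 band.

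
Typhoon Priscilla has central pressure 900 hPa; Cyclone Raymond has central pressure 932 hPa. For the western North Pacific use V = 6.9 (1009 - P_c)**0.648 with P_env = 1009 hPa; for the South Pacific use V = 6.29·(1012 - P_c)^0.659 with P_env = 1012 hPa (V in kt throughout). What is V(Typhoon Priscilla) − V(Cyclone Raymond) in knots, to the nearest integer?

Typhoon Priscilla: ΔP = 109; V ≈ 6.9 × 109^0.648 ≈ 144.25 kt.
Cyclone Raymond: ΔP = 80; V ≈ 6.29 × 80^0.659 ≈ 112.92 kt.
Difference ≈ 144.25 − 112.92 = 31.33 → 31 kt.

31 kt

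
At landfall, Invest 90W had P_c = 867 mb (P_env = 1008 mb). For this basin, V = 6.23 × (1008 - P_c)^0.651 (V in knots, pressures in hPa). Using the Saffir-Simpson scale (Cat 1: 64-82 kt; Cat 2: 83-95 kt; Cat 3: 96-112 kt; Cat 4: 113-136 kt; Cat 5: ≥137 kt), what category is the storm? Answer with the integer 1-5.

5

ΔP = 1008 − 867 = 141 mb.
V ≈ 6.23 × 141^0.651 = 6.23 × 25.07 ≈ 156 kt.
156 kt falls in the Category 5 band.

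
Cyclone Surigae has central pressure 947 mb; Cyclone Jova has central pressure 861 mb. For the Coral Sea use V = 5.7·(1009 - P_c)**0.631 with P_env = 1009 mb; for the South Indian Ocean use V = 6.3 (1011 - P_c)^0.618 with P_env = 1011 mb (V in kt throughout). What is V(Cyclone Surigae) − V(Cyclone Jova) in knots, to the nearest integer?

Cyclone Surigae: ΔP = 62; V ≈ 5.7 × 62^0.631 ≈ 77.07 kt.
Cyclone Jova: ΔP = 150; V ≈ 6.3 × 150^0.618 ≈ 139.37 kt.
Difference ≈ 77.07 − 139.37 = -62.30 → -62 kt.

-62 kt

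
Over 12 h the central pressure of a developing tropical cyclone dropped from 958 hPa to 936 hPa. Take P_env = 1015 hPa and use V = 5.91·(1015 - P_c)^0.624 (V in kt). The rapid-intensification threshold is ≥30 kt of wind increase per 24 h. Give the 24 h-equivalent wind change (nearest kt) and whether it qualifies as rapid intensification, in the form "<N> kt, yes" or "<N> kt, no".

33 kt, yes

V₁: ΔP = 57, V ≈ 5.91 × 57^0.624 ≈ 73.66 kt.
V₂: ΔP = 79, V ≈ 5.91 × 79^0.624 ≈ 90.30 kt.
ΔV over 12 h = 16.64 kt → 24 h equivalent = 16.64 × 24/12 ≈ 33.28 kt.
33 kt ≥ 30 kt ⇒ rapid intensification.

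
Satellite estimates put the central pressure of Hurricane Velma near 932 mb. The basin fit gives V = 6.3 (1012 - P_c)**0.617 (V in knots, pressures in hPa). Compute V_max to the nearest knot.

ΔP = 1012 − 932 = 80 mb.
80^0.617 ≈ 14.935.
V ≈ 6.3 × 14.935 ≈ 94.1 kt.

94 kt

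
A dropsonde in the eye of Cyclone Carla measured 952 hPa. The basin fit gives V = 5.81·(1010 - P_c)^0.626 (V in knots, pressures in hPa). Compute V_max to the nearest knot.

74 kt

ΔP = 1010 − 952 = 58 hPa.
58^0.626 ≈ 12.703.
V ≈ 5.81 × 12.703 ≈ 73.8 kt.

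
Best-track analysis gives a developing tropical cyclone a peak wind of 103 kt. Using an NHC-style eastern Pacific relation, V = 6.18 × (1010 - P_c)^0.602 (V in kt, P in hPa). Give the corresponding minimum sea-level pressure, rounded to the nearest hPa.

ΔP = (V / 6.18)^(1/0.602) = (103/6.18)^1.661.
103/6.18 = 16.667; 16.667^1.661 ≈ 107.07 hPa.
P_c = 1010 − 107.07 = 902.93 ≈ 903 hPa.

903 hPa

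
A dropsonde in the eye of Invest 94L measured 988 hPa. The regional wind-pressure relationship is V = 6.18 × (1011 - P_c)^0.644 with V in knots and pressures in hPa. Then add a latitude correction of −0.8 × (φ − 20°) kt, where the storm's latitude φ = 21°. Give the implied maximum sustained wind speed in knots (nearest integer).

ΔP = 1011 − 988 = 23 hPa.
23^0.644 ≈ 7.533.
V ≈ 6.18 × 7.533 ≈ 46.6 kt.
Latitude correction: −0.8 × (21 − 20) = -0.8 kt.
Corrected V ≈ 45.8 kt → 46 kt.

46 kt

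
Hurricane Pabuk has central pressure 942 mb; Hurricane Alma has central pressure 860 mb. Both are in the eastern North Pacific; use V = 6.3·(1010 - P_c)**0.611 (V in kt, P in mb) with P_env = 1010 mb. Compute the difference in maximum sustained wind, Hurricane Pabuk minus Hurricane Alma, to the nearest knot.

-52 kt

Hurricane Pabuk: ΔP = 68; V ≈ 6.3 × 68^0.611 ≈ 82.99 kt.
Hurricane Alma: ΔP = 150; V ≈ 6.3 × 150^0.611 ≈ 134.57 kt.
Difference ≈ 82.99 − 134.57 = -51.58 → -52 kt.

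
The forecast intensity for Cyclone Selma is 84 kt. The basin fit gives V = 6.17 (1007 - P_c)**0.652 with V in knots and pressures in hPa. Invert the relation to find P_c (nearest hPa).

952 hPa

ΔP = (V / 6.17)^(1/0.652) = (84/6.17)^1.534.
84/6.17 = 13.614; 13.614^1.534 ≈ 54.86 hPa.
P_c = 1007 − 54.86 = 952.14 ≈ 952 hPa.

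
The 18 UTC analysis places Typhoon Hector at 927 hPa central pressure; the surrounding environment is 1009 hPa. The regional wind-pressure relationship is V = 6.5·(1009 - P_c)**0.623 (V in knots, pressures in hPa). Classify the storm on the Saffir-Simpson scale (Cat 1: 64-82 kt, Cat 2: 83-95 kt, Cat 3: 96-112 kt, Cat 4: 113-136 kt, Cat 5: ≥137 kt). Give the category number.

ΔP = 1009 − 927 = 82 hPa.
V ≈ 6.5 × 82^0.623 = 6.5 × 15.57 ≈ 101 kt.
101 kt falls in the Category 3 band.

3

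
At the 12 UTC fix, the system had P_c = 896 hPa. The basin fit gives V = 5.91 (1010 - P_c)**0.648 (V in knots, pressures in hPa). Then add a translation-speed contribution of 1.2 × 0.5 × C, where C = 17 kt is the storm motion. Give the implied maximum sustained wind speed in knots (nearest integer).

ΔP = 1010 − 896 = 114 hPa.
114^0.648 ≈ 21.522.
V ≈ 5.91 × 21.522 ≈ 127.2 kt.
Translation term: 1.2 × 0.5 × 17 = 10.2 kt.
Corrected V ≈ 137.4 kt → 137 kt.

137 kt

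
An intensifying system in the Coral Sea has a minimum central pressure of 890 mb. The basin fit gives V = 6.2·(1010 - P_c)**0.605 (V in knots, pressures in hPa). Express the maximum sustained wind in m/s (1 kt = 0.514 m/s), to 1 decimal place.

ΔP = 1010 − 890 = 120 mb.
V ≈ 6.2 × 120^0.605 = 6.2 × 18.109 ≈ 112.278 kt.
112.278 × 0.514 ≈ 57.71 m/s → 57.7 m/s.

57.7 m/s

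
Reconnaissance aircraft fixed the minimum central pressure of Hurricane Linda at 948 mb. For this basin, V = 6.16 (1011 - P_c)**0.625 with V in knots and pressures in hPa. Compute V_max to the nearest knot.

ΔP = 1011 − 948 = 63 mb.
63^0.625 ≈ 13.323.
V ≈ 6.16 × 13.323 ≈ 82.1 kt.

82 kt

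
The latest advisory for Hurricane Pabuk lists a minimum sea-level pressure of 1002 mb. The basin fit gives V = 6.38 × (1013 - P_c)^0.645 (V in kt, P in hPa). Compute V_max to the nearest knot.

ΔP = 1013 − 1002 = 11 mb.
11^0.645 ≈ 4.696.
V ≈ 6.38 × 4.696 ≈ 30.0 kt.

30 kt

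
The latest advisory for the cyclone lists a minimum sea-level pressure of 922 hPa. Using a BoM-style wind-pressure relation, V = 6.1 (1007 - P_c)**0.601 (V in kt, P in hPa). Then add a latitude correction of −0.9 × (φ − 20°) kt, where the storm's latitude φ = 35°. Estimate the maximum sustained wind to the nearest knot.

ΔP = 1007 − 922 = 85 hPa.
85^0.601 ≈ 14.440.
V ≈ 6.1 × 14.440 ≈ 88.1 kt.
Latitude correction: −0.9 × (35 − 20) = -13.5 kt.
Corrected V ≈ 74.6 kt → 75 kt.

75 kt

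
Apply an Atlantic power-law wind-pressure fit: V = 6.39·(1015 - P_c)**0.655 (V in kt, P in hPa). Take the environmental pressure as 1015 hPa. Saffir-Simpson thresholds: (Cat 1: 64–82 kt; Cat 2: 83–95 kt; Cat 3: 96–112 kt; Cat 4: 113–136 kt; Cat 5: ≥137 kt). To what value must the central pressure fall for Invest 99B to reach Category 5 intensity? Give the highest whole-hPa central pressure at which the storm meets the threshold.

907 hPa

Category 5 begins at V = 137 kt.
Required ΔP = (137/6.39)^(1/0.655) = 21.440^1.527 ≈ 107.74 hPa.
P_c ≤ 1015 − 107.74 = 907.26, so the highest integer P_c is 907 hPa.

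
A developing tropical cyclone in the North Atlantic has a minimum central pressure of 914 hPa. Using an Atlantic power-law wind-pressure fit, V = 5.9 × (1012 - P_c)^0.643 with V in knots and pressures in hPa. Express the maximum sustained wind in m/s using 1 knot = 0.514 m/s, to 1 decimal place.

57.8 m/s

ΔP = 1012 − 914 = 98 hPa.
V ≈ 5.9 × 98^0.643 = 5.9 × 19.070 ≈ 112.515 kt.
112.515 × 0.514 ≈ 57.83 m/s → 57.8 m/s.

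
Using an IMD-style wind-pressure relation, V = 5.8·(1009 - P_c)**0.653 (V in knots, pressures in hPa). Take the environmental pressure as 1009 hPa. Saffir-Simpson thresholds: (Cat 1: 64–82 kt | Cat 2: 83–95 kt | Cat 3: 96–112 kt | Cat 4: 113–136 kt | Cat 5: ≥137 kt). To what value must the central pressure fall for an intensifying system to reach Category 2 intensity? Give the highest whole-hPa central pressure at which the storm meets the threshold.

Category 2 begins at V = 83 kt.
Required ΔP = (83/5.8)^(1/0.653) = 14.310^1.531 ≈ 58.85 hPa.
P_c ≤ 1009 − 58.85 = 950.15, so the highest integer P_c is 950 hPa.

950 hPa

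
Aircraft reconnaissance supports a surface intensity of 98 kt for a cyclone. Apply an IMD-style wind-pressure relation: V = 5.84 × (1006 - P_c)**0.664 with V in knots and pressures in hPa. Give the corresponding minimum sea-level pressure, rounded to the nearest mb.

ΔP = (V / 5.84)^(1/0.664) = (98/5.84)^1.506.
98/5.84 = 16.781; 16.781^1.506 ≈ 69.92 mb.
P_c = 1006 − 69.92 = 936.08 ≈ 936 mb.

936 mb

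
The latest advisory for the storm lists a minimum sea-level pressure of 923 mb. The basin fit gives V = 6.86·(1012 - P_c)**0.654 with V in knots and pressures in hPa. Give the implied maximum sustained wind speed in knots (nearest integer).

ΔP = 1012 − 923 = 89 mb.
89^0.654 ≈ 18.832.
V ≈ 6.86 × 18.832 ≈ 129.2 kt.

129 kt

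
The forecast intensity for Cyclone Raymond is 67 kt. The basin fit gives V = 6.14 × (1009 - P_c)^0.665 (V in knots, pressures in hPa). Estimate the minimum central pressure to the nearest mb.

973 mb

ΔP = (V / 6.14)^(1/0.665) = (67/6.14)^1.504.
67/6.14 = 10.912; 10.912^1.504 ≈ 36.37 mb.
P_c = 1009 − 36.37 = 972.63 ≈ 973 mb.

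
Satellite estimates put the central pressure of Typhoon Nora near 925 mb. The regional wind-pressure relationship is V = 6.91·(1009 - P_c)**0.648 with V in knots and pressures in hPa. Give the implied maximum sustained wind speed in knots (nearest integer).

ΔP = 1009 − 925 = 84 mb.
84^0.648 ≈ 17.658.
V ≈ 6.91 × 17.658 ≈ 122.0 kt.

122 kt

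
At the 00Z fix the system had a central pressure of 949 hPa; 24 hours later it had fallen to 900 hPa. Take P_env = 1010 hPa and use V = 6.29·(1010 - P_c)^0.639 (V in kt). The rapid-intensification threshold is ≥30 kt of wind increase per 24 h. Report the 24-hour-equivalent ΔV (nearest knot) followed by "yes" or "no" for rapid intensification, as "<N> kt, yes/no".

V₁: ΔP = 61, V ≈ 6.29 × 61^0.639 ≈ 86.99 kt.
V₂: ΔP = 110, V ≈ 6.29 × 110^0.639 ≈ 126.79 kt.
ΔV over 24 h = 39.80 kt → 24 h equivalent = 39.80 × 24/24 ≈ 39.80 kt.
40 kt ≥ 30 kt ⇒ rapid intensification.

40 kt, yes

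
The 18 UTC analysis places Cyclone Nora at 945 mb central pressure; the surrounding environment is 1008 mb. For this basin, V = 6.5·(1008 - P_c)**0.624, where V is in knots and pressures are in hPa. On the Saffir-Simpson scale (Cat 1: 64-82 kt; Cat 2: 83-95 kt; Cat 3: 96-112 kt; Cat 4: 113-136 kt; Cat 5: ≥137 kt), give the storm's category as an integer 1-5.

2

ΔP = 1008 − 945 = 63 mb.
V ≈ 6.5 × 63^0.624 = 6.5 × 13.27 ≈ 86 kt.
86 kt falls in the Category 2 band.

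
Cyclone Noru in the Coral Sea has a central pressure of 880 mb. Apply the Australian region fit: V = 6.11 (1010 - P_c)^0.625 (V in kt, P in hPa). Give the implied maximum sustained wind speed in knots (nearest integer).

128 kt

ΔP = 1010 − 880 = 130 mb.
130^0.625 ≈ 20.951.
V ≈ 6.11 × 20.951 ≈ 128.0 kt.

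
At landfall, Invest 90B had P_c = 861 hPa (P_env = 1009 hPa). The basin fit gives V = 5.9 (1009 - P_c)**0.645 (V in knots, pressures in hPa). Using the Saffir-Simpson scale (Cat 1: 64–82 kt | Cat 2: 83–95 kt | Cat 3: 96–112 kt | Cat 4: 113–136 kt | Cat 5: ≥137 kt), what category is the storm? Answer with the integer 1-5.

ΔP = 1009 − 861 = 148 hPa.
V ≈ 5.9 × 148^0.645 = 5.9 × 25.11 ≈ 148 kt.
148 kt falls in the Category 5 band.

5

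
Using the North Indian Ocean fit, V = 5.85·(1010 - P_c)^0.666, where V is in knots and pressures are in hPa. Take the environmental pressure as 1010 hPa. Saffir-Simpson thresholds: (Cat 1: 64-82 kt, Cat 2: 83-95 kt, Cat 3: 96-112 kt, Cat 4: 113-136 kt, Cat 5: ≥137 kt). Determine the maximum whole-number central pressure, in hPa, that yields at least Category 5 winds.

896 hPa

Category 5 begins at V = 137 kt.
Required ΔP = (137/5.85)^(1/0.666) = 23.419^1.502 ≈ 113.87 hPa.
P_c ≤ 1010 − 113.87 = 896.13, so the highest integer P_c is 896 hPa.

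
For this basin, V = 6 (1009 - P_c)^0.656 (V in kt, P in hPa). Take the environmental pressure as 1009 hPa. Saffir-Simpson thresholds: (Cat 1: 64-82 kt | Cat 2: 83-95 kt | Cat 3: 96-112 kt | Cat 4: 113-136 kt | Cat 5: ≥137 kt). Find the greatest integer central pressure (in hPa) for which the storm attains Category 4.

Category 4 begins at V = 113 kt.
Required ΔP = (113/6)^(1/0.656) = 18.833^1.524 ≈ 87.80 hPa.
P_c ≤ 1009 − 87.80 = 921.20, so the highest integer P_c is 921 hPa.

921 hPa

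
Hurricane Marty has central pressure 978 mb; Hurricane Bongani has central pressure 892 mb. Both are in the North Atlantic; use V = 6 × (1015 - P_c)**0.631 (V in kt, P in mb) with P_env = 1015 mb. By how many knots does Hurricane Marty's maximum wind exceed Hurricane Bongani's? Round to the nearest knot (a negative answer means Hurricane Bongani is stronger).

-66 kt

Hurricane Marty: ΔP = 37; V ≈ 6 × 37^0.631 ≈ 58.57 kt.
Hurricane Bongani: ΔP = 123; V ≈ 6 × 123^0.631 ≈ 124.99 kt.
Difference ≈ 58.57 − 124.99 = -66.42 → -66 kt.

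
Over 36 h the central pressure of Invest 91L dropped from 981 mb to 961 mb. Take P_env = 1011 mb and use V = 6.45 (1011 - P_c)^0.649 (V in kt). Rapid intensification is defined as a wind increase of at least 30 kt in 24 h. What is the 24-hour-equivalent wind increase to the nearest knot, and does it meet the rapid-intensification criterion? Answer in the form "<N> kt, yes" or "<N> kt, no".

V₁: ΔP = 30, V ≈ 6.45 × 30^0.649 ≈ 58.64 kt.
V₂: ΔP = 50, V ≈ 6.45 × 50^0.649 ≈ 81.69 kt.
ΔV over 36 h = 23.05 kt → 24 h equivalent = 23.05 × 24/36 ≈ 15.37 kt.
15 kt < 30 kt ⇒ not rapid intensification.

15 kt, no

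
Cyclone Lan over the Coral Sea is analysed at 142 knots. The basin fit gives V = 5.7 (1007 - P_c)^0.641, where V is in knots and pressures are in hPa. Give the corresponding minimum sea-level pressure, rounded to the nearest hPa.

ΔP = (V / 5.7)^(1/0.641) = (142/5.7)^1.560.
142/5.7 = 24.912; 24.912^1.560 ≈ 150.83 hPa.
P_c = 1007 − 150.83 = 856.17 ≈ 856 hPa.

856 hPa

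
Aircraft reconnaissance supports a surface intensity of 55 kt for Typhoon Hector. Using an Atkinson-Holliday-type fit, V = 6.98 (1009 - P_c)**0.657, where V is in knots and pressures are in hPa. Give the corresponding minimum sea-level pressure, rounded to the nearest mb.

986 mb

ΔP = (V / 6.98)^(1/0.657) = (55/6.98)^1.522.
55/6.98 = 7.880; 7.880^1.522 ≈ 23.15 mb.
P_c = 1009 − 23.15 = 985.85 ≈ 986 mb.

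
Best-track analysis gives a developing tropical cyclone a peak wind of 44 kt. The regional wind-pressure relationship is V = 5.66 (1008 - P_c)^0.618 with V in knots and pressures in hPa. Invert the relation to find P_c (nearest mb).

980 mb

ΔP = (V / 5.66)^(1/0.618) = (44/5.66)^1.618.
44/5.66 = 7.774; 7.774^1.618 ≈ 27.62 mb.
P_c = 1008 − 27.62 = 980.38 ≈ 980 mb.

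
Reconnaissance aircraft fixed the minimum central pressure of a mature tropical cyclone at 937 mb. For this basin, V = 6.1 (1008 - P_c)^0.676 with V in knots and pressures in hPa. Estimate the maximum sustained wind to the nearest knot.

ΔP = 1008 − 937 = 71 mb.
71^0.676 ≈ 17.842.
V ≈ 6.1 × 17.842 ≈ 108.8 kt.

109 kt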